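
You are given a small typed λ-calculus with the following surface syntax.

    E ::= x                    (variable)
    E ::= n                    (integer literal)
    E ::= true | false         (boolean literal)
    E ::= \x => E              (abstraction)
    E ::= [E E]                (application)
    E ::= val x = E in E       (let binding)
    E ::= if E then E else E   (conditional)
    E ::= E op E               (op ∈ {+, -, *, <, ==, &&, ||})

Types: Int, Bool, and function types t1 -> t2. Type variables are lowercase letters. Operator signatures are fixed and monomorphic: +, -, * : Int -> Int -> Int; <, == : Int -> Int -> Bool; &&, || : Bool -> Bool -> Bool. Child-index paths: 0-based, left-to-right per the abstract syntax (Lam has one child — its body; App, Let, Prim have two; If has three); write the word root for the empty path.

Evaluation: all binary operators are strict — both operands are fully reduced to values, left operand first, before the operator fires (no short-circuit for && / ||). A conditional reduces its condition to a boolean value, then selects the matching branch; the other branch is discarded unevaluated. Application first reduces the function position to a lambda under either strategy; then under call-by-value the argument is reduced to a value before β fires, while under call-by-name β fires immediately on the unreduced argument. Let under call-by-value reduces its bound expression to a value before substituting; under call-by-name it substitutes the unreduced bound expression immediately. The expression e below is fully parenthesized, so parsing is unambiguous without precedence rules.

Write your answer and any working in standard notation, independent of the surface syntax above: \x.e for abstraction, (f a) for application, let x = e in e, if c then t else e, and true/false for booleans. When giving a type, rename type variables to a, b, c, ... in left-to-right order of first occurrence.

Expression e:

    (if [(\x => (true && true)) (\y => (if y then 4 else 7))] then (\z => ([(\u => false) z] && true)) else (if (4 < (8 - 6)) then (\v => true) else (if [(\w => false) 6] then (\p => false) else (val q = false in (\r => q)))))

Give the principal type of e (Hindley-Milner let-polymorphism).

Working:
  unify Bool ~ Bool
  unify Bool ~ Bool
\x._ : a -> Bool
y : b
  unify b ~ Bool
  unify Int ~ Int
\y._ : Bool -> Int
  unify a -> Bool ~ (Bool -> Int) -> c
  unify a ~ Bool -> Int
  unify Bool ~ c
_ _ : Bool
  unify Bool ~ Bool
\u._ : e -> Bool
z : d
  unify e -> Bool ~ d -> f
  unify e ~ d
  unify Bool ~ f
_ _ : Bool
  unify Bool ~ Bool
  unify Bool ~ Bool
\z._ : d -> Bool
  unify Int ~ Int
  unify Int ~ Int
  unify Int ~ Int
  unify Int ~ Int
  unify Bool ~ Bool
\v._ : g -> Bool
\w._ : h -> Bool
  unify h -> Bool ~ Int -> i
  unify h ~ Int
  unify Bool ~ i
_ _ : Bool
  unify Bool ~ Bool
\p._ : j -> Bool
let q : Bool
q : Bool
\r._ : k -> Bool
  unify j -> Bool ~ k -> Bool
  unify j ~ k
  unify Bool ~ Bool
  unify g -> Bool ~ k -> Bool
  unify g ~ k
  unify Bool ~ Bool
  unify d -> Bool ~ k -> Bool
  unify d ~ k
  unify Bool ~ Bool

Answer: a -> Bool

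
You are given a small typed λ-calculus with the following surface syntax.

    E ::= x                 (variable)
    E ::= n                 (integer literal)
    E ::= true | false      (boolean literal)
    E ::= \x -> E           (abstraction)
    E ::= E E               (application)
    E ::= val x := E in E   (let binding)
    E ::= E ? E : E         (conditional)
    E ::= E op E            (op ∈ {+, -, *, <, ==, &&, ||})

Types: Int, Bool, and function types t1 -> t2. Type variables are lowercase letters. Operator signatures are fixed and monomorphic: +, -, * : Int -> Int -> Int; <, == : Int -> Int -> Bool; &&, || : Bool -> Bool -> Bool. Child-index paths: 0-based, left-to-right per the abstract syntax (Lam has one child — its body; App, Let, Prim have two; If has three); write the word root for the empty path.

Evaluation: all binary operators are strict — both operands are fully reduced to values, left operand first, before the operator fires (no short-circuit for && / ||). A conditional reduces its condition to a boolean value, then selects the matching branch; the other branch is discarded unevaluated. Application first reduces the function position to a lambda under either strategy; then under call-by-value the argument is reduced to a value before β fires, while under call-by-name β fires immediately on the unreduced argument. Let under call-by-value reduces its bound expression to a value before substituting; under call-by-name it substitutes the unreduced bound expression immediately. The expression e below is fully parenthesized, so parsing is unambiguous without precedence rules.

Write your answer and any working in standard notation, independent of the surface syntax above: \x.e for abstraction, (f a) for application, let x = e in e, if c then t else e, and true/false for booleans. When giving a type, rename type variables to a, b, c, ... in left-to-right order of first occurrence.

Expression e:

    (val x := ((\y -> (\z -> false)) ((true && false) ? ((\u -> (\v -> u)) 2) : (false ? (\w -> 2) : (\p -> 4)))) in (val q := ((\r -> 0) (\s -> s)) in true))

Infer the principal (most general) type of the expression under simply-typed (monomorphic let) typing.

Trace:
\z._ : b -> Bool
\y._ : a -> b -> Bool
  unify Bool ~ Bool
  unify Bool ~ Bool
  unify Bool ~ Bool
u : c
\v._ : d -> c
\u._ : c -> d -> c
  unify c -> d -> c ~ Int -> e
  unify c ~ Int
  unify d -> Int ~ e
_ _ : d -> Int
  unify Bool ~ Bool
\w._ : f -> Int
\p._ : g -> Int
  unify f -> Int ~ g -> Int
  unify f ~ g
  unify Int ~ Int
  unify d -> Int ~ g -> Int
  unify d ~ g
  unify Int ~ Int
  unify a -> b -> Bool ~ (g -> Int) -> h
  unify a ~ g -> Int
  unify b -> Bool ~ h
_ _ : b -> Bool
let x : b -> Bool
\r._ : i -> Int
s : j
\s._ : j -> j
  unify i -> Int ~ (j -> j) -> k
  unify i ~ j -> j
  unify Int ~ k
_ _ : Int
let q : Int

Answer: Bool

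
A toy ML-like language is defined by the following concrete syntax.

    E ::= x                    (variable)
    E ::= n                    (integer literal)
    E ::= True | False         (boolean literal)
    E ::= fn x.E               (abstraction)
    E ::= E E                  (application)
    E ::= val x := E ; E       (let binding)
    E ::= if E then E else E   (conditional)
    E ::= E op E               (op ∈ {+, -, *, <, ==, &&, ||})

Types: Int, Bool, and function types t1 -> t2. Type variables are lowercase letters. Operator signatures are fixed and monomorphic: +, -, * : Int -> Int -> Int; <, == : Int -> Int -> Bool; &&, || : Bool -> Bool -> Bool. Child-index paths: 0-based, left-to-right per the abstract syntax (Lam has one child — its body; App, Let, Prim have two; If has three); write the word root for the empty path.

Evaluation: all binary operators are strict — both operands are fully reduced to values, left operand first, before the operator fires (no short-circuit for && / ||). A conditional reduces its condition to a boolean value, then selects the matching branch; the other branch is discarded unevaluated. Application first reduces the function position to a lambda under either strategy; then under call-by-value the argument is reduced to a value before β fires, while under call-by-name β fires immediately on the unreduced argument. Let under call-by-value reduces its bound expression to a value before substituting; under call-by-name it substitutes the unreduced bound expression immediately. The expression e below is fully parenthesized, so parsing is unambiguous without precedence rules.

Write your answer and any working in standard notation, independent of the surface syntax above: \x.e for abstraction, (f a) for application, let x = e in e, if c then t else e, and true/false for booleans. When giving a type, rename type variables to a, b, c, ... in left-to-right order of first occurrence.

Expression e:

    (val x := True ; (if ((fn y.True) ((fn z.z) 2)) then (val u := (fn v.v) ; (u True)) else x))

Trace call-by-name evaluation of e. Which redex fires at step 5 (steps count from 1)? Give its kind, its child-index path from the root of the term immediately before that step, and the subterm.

Working:
step 0: (let x = true in (if ((\y.true) ((\z.z) 2)) then (let u = (\v.v) in (u true)) else x))
step 1: [let@root] (if ((\y.true) ((\z.z) 2)) then (let u = (\v.v) in (u true)) else true)
step 2: [beta@0] (if true then (let u = (\v.v) in (u true)) else true)
step 3: [if@root] (let u = (\v.v) in (u true))
step 4: [let@root] ((\v.v) true)
step 5: [beta@root] true

Answer: beta at root : ((\v.v) true)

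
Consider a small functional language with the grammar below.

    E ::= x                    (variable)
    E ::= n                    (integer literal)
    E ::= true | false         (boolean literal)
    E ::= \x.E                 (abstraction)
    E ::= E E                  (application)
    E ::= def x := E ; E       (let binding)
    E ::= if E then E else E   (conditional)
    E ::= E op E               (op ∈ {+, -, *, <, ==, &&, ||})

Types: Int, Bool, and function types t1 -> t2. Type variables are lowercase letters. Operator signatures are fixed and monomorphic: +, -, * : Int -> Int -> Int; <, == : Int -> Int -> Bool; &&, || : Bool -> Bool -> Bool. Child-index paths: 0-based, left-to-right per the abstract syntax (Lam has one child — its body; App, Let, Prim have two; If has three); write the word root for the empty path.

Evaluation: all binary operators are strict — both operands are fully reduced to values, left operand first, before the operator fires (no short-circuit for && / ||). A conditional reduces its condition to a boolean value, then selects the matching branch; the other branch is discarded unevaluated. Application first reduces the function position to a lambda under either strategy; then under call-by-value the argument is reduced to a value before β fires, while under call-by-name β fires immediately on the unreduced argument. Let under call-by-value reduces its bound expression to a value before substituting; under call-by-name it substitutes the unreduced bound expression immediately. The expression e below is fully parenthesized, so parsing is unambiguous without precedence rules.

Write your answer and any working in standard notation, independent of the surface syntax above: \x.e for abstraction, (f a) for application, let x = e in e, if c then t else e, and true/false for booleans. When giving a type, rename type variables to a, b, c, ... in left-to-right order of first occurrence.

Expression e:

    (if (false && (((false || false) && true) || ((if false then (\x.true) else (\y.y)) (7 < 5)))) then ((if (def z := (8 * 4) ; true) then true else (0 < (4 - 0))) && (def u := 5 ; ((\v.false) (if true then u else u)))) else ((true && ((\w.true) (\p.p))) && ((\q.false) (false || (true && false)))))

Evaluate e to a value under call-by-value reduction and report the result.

Answer: false

Trace:
step 0: (if (false && (((false || false) && true) || ((if false then (\x.true) else (\y.y)) (7 < 5)))) then ((if (let z = (8 * 4) in true) then true else (0 < (4 - 0))) && (let u = 5 in ((\v.false) (if true then u else u)))) else ((true && ((\w.true) (\p.p))) && ((\q.false) (false || (true && false)))))
step 1: [delta@0.1.0.0] (if (false && ((false && true) || ((if false then (\x.true) else (\y.y)) (7 < 5)))) then ((if (let z = (8 * 4) in true) then true else (0 < (4 - 0))) && (let u = 5 in ((\v.false) (if true then u else u)))) else ((true && ((\w.true) (\p.p))) && ((\q.false) (false || (true && false)))))
step 2: [delta@0.1.0] (if (false && (false || ((if false then (\x.true) else (\y.y)) (7 < 5)))) then ((if (let z = (8 * 4) in true) then true else (0 < (4 - 0))) && (let u = 5 in ((\v.false) (if true then u else u)))) else ((true && ((\w.true) (\p.p))) && ((\q.false) (false || (true && false)))))
step 3: [if@0.1.1.0] (if (false && (false || ((\y.y) (7 < 5)))) then ((if (let z = (8 * 4) in true) then true else (0 < (4 - 0))) && (let u = 5 in ((\v.false) (if true then u else u)))) else ((true && ((\w.true) (\p.p))) && ((\q.false) (false || (true && false)))))
step 4: [delta@0.1.1.1] (if (false && (false || ((\y.y) false))) then ((if (let z = (8 * 4) in true) then true else (0 < (4 - 0))) && (let u = 5 in ((\v.false) (if true then u else u)))) else ((true && ((\w.true) (\p.p))) && ((\q.false) (false || (true && false)))))
step 5: [beta@0.1.1] (if (false && (false || false)) then ((if (let z = (8 * 4) in true) then true else (0 < (4 - 0))) && (let u = 5 in ((\v.false) (if true then u else u)))) else ((true && ((\w.true) (\p.p))) && ((\q.false) (false || (true && false)))))
step 6: [delta@0.1] (if (false && false) then ((if (let z = (8 * 4) in true) then true else (0 < (4 - 0))) && (let u = 5 in ((\v.false) (if true then u else u)))) else ((true && ((\w.true) (\p.p))) && ((\q.false) (false || (true && false)))))
step 7: [delta@0] (if false then ((if (let z = (8 * 4) in true) then true else (0 < (4 - 0))) && (let u = 5 in ((\v.false) (if true then u else u)))) else ((true && ((\w.true) (\p.p))) && ((\q.false) (false || (true && false)))))
step 8: [if@root] ((true && ((\w.true) (\p.p))) && ((\q.false) (false || (true && false))))
step 9: [beta@0.1] ((true && true) && ((\q.false) (false || (true && false))))
step 10: [delta@0] (true && ((\q.false) (false || (true && false))))
step 11: [delta@1.1.1] (true && ((\q.false) (false || false)))
step 12: [delta@1.1] (true && ((\q.false) false))
step 13: [beta@1] (true && false)
step 14: [delta@root] false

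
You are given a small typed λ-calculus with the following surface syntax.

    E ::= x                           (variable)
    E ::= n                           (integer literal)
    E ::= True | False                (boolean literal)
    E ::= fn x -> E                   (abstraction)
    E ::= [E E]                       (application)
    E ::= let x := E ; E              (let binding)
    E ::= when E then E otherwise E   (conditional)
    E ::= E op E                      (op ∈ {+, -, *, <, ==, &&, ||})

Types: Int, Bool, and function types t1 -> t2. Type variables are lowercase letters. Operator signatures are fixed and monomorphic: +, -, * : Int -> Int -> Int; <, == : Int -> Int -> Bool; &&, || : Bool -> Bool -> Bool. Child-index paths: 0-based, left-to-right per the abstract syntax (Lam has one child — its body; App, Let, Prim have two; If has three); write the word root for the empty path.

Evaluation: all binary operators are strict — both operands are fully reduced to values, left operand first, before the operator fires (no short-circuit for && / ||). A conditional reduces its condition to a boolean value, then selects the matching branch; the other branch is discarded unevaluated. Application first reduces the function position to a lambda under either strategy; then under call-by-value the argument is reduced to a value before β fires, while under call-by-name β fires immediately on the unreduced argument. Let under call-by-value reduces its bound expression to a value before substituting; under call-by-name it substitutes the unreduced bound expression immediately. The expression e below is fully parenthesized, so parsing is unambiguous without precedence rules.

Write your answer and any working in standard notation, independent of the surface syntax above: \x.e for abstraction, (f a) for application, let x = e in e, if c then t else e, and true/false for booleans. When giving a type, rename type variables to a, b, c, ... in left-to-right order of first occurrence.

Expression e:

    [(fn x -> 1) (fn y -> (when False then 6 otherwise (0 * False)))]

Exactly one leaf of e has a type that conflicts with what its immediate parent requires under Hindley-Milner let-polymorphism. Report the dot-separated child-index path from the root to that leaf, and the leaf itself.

Working:
\x._ : a -> Int
  unify Bool ~ Bool
  unify Int ~ Int
  unify Bool ~ Int
  FAIL: mismatch Bool ~ Int

Answer: 1.0.2.1 : false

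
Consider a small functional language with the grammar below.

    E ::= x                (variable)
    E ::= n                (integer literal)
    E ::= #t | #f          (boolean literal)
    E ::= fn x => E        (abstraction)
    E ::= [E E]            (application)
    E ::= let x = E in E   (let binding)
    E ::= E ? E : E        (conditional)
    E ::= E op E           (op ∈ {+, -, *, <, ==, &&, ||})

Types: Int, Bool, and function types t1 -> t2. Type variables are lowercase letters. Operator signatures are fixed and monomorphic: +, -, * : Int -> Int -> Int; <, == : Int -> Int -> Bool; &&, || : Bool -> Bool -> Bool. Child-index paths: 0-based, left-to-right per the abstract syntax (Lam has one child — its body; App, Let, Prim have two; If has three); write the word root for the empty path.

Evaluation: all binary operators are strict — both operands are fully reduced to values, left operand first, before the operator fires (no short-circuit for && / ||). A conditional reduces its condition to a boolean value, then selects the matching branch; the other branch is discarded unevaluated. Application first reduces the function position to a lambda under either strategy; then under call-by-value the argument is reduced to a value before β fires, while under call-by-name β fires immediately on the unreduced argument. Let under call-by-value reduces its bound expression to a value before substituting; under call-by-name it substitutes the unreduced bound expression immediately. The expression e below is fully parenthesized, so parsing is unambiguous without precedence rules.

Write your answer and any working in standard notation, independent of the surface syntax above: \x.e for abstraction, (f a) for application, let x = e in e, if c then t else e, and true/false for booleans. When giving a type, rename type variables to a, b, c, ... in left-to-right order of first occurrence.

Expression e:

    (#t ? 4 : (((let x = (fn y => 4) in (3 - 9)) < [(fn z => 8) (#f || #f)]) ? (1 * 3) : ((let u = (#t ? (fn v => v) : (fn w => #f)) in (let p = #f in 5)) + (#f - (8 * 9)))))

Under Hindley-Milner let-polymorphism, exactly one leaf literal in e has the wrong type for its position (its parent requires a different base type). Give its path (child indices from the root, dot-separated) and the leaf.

Working:
  unify Bool ~ Bool
\y._ : a -> Int
let x : forall. a -> Int
  unify Int ~ Int
  unify Int ~ Int
  unify Int ~ Int
\z._ : b -> Int
  unify Bool ~ Bool
  unify Bool ~ Bool
  unify b -> Int ~ Bool -> c
  unify b ~ Bool
  unify Int ~ c
_ _ : Int
  unify Int ~ Int
  unify Bool ~ Bool
  unify Int ~ Int
  unify Int ~ Int
  unify Bool ~ Bool
v : d
\v._ : d -> d
\w._ : e -> Bool
  unify d -> d ~ e -> Bool
  unify d ~ e
  unify e ~ Bool
let u : Bool -> Bool
let p : Bool
  unify Int ~ Int
  unify Bool ~ Int
  FAIL: mismatch Bool ~ Int

Answer: 2.2.1.0 : false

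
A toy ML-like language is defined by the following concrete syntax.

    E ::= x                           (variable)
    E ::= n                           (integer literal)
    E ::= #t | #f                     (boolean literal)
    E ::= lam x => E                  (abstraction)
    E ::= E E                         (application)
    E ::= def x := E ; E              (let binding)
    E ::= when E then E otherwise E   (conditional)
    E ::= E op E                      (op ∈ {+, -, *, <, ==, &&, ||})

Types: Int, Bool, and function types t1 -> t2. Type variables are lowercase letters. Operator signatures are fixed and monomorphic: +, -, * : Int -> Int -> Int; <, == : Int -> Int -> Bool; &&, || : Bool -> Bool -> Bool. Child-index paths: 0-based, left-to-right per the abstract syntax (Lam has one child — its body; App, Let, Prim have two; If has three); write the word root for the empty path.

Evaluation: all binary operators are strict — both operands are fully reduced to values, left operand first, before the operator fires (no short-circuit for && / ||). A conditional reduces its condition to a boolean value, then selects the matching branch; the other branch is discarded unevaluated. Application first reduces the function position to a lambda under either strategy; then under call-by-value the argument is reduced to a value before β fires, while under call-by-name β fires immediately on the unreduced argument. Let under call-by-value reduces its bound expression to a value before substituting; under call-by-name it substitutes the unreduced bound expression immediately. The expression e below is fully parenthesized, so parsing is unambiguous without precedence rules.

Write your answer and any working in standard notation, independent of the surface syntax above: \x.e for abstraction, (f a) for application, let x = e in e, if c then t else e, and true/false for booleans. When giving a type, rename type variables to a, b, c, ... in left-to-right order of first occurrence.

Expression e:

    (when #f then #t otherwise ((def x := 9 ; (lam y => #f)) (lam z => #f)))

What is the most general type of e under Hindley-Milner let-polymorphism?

Answer: Bool

Working:
  unify Bool ~ Bool
let x : Int
\y._ : a -> Bool
\z._ : b -> Bool
  unify a -> Bool ~ (b -> Bool) -> c
  unify a ~ b -> Bool
  unify Bool ~ c
_ _ : Bool
  unify Bool ~ Bool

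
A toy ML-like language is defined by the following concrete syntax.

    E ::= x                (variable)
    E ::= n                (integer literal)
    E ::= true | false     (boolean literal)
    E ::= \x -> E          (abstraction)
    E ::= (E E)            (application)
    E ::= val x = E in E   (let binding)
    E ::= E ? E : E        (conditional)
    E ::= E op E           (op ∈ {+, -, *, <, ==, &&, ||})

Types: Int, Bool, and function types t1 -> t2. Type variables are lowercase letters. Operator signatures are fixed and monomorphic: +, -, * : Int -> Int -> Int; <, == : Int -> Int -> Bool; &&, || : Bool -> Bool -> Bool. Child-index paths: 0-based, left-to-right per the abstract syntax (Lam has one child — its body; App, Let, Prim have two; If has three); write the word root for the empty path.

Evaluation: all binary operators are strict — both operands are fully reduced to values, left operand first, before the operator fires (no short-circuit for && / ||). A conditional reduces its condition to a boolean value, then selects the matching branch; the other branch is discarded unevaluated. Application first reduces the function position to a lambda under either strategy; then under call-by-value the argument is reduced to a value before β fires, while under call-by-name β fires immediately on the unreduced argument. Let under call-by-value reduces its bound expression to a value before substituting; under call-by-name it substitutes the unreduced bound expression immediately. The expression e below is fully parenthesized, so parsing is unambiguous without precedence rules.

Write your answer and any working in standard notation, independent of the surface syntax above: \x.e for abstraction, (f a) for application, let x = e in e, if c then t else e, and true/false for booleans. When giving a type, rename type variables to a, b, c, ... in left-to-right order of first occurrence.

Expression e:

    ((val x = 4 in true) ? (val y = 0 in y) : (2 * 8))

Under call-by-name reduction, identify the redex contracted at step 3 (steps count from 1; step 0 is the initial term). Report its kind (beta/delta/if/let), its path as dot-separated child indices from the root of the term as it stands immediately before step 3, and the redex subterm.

Answer: let at root : (let y = 0 in y)

Derivation:
step 0: (if (let x = 4 in true) then (let y = 0 in y) else (2 * 8))
step 1: [let@0] (if true then (let y = 0 in y) else (2 * 8))
step 2: [if@root] (let y = 0 in y)
step 3: [let@root] 0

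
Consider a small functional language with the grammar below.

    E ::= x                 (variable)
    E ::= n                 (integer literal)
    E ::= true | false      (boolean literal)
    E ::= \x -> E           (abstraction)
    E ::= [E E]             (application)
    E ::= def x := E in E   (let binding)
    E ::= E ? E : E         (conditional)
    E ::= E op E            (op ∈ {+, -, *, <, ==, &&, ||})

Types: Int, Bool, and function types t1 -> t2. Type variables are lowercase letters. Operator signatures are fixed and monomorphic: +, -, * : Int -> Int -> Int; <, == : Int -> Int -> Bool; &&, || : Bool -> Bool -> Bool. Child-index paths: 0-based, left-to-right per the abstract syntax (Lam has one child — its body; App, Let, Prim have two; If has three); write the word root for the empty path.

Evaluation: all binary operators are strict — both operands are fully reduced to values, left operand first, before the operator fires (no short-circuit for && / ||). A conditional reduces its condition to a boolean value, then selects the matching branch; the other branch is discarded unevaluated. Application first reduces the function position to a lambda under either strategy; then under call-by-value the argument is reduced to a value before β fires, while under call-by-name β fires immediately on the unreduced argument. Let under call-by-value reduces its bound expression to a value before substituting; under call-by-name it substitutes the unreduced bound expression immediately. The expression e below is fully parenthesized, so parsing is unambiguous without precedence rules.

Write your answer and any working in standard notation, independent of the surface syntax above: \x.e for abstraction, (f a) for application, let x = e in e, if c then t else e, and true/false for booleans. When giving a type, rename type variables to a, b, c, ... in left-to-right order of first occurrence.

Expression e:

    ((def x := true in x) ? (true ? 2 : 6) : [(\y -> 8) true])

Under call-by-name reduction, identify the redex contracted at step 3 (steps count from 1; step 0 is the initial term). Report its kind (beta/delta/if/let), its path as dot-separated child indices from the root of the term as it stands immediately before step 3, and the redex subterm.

Working:
step 0: (if (let x = true in x) then (if true then 2 else 6) else ((\y.8) true))
step 1: [let@0] (if true then (if true then 2 else 6) else ((\y.8) true))
step 2: [if@root] (if true then 2 else 6)
step 3: [if@root] 2

Answer: if at root : (if true then 2 else 6)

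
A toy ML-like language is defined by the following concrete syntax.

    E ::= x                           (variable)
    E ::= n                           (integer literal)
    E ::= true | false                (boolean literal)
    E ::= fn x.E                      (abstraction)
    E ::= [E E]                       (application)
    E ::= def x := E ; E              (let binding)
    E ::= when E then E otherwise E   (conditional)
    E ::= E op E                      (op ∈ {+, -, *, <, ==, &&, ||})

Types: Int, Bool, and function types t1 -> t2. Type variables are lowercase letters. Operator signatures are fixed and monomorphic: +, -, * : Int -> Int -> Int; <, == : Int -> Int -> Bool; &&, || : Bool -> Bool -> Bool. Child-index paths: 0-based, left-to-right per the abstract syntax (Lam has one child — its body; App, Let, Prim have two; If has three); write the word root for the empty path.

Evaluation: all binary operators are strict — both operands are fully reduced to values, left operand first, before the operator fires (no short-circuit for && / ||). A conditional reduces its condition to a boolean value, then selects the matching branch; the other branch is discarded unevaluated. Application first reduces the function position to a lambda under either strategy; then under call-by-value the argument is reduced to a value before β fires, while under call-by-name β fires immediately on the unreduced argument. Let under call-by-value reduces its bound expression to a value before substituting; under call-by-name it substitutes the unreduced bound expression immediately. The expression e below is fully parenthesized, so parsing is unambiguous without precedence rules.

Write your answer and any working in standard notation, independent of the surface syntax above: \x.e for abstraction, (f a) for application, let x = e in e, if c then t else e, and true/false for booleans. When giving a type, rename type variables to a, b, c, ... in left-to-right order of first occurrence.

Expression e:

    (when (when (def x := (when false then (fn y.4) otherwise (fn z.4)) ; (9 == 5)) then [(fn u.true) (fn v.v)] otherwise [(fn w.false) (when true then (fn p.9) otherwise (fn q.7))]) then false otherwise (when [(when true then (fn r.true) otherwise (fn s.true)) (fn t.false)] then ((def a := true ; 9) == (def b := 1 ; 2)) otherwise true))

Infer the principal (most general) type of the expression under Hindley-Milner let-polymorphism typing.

Derivation:
  unify Bool ~ Bool
\y._ : a -> Int
\z._ : b -> Int
  unify a -> Int ~ b -> Int
  unify a ~ b
  unify Int ~ Int
let x : forall. b -> Int
  unify Int ~ Int
  unify Int ~ Int
  unify Bool ~ Bool
\u._ : c -> Bool
v : d
\v._ : d -> d
  unify c -> Bool ~ (d -> d) -> e
  unify c ~ d -> d
  unify Bool ~ e
_ _ : Bool
\w._ : f -> Bool
  unify Bool ~ Bool
\p._ : g -> Int
\q._ : h -> Int
  unify g -> Int ~ h -> Int
  unify g ~ h
  unify Int ~ Int
  unify f -> Bool ~ (h -> Int) -> i
  unify f ~ h -> Int
  unify Bool ~ i
_ _ : Bool
  unify Bool ~ Bool
  unify Bool ~ Bool
  unify Bool ~ Bool
\r._ : j -> Bool
\s._ : k -> Bool
  unify j -> Bool ~ k -> Bool
  unify j ~ k
  unify Bool ~ Bool
\t._ : l -> Bool
  unify k -> Bool ~ (l -> Bool) -> m
  unify k ~ l -> Bool
  unify Bool ~ m
_ _ : Bool
  unify Bool ~ Bool
let a : Bool
  unify Int ~ Int
let b : Int
  unify Int ~ Int
  unify Bool ~ Bool
  unify Bool ~ Bool

Answer: Bool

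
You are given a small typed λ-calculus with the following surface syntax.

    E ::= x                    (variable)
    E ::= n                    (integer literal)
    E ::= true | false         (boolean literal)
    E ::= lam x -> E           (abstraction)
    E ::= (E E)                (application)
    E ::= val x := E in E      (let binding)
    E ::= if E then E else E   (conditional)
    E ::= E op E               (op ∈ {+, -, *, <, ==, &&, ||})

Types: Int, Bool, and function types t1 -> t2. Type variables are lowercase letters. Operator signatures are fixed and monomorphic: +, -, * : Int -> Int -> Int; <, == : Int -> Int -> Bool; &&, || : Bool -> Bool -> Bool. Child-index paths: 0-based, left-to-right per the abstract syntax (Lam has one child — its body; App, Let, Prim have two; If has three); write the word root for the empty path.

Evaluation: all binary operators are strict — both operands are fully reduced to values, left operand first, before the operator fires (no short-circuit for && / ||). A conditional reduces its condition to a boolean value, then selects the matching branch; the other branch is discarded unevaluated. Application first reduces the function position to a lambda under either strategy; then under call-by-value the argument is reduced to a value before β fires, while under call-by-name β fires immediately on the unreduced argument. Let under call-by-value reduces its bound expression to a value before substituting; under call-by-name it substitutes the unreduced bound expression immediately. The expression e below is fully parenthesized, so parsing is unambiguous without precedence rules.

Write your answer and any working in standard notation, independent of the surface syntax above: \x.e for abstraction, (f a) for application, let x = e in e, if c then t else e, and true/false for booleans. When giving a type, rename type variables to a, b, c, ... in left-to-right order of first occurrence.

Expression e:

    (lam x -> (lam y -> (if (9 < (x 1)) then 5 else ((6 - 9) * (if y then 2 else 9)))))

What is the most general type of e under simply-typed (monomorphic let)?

Answer: (Int -> Int) -> Bool -> Int

Working:
  unify Int ~ Int
x : a
  unify a ~ Int -> c
_ _ : c
  unify c ~ Int
  unify Bool ~ Bool
  unify Int ~ Int
  unify Int ~ Int
  unify Int ~ Int
y : b
  unify b ~ Bool
  unify Int ~ Int
  unify Int ~ Int
  unify Int ~ Int
\y._ : Bool -> Int
\x._ : (Int -> Int) -> Bool -> Int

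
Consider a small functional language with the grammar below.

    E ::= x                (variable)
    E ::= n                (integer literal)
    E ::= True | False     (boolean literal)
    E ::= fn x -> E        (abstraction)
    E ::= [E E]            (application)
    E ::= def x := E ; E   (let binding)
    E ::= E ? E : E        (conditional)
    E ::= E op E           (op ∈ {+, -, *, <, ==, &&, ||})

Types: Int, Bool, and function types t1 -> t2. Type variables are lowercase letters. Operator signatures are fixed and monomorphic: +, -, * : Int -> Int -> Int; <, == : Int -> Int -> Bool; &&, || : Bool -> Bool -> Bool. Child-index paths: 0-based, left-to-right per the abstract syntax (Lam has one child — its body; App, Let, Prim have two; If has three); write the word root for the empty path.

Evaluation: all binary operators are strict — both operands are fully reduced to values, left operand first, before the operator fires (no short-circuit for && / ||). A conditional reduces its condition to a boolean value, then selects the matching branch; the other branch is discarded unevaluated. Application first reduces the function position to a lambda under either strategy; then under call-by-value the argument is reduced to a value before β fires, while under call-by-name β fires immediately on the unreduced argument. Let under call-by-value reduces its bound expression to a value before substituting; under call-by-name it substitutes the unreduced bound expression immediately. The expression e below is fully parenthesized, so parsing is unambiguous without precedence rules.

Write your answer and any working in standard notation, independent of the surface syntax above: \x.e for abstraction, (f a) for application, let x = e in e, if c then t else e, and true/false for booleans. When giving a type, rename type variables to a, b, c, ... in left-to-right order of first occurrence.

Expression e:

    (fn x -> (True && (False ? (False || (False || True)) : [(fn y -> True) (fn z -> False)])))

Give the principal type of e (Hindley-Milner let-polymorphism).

Answer: a -> Bool

Working:
  unify Bool ~ Bool
  unify Bool ~ Bool
  unify Bool ~ Bool
  unify Bool ~ Bool
  unify Bool ~ Bool
  unify Bool ~ Bool
\y._ : b -> Bool
\z._ : c -> Bool
  unify b -> Bool ~ (c -> Bool) -> d
  unify b ~ c -> Bool
  unify Bool ~ d
_ _ : Bool
  unify Bool ~ Bool
  unify Bool ~ Bool
\x._ : a -> Bool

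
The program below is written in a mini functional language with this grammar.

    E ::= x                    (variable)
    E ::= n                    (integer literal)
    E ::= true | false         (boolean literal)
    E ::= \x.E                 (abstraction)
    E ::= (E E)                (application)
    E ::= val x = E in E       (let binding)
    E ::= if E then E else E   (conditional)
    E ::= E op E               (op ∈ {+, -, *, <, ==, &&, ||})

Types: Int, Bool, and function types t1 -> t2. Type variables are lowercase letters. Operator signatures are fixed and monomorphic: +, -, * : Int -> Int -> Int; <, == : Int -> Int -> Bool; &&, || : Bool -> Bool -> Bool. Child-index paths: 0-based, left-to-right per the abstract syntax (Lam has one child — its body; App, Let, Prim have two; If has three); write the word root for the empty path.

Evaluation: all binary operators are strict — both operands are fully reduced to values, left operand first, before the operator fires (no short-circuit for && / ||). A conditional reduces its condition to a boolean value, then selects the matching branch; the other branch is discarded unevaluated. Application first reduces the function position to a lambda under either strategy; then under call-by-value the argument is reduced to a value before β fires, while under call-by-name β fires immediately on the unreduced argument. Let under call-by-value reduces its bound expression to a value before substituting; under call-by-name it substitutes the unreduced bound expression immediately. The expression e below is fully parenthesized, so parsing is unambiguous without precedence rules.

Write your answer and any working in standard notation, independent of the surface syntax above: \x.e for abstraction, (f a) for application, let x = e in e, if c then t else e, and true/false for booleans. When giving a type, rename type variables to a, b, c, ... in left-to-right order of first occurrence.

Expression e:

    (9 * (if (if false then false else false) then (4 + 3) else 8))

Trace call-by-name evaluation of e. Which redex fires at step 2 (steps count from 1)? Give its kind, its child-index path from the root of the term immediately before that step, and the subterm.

Working:
step 0: (9 * (if (if false then false else false) then (4 + 3) else 8))
step 1: [if@1.0] (9 * (if false then (4 + 3) else 8))
step 2: [if@1] (9 * 8)

Answer: if at 1 : (if false then (4 + 3) else 8)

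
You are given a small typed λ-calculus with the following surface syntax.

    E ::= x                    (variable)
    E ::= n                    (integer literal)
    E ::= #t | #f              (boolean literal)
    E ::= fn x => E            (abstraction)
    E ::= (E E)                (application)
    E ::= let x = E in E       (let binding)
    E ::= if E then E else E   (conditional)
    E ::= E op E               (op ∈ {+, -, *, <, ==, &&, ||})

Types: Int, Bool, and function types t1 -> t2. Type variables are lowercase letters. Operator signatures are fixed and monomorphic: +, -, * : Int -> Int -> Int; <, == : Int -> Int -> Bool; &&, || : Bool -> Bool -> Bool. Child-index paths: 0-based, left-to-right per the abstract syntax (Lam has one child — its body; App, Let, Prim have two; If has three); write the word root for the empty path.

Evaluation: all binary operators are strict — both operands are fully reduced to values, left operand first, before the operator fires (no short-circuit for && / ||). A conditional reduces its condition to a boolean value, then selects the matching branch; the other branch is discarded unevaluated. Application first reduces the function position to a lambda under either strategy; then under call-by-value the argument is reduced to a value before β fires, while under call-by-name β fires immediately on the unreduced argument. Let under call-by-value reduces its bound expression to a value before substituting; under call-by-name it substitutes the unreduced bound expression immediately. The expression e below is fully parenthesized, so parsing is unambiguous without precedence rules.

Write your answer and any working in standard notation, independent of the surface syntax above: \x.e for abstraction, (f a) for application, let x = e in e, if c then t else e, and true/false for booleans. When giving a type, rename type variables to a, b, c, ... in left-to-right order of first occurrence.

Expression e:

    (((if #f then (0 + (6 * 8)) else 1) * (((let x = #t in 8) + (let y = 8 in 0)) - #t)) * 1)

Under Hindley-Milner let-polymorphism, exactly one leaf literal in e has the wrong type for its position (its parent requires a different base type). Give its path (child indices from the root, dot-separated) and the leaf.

Derivation:
  unify Bool ~ Bool
  unify Int ~ Int
  unify Int ~ Int
  unify Int ~ Int
  unify Int ~ Int
  unify Int ~ Int
  unify Int ~ Int
let x : Bool
  unify Int ~ Int
let y : Int
  unify Int ~ Int
  unify Int ~ Int
  unify Bool ~ Int
  FAIL: mismatch Bool ~ Int

Answer: 0.1.1 : true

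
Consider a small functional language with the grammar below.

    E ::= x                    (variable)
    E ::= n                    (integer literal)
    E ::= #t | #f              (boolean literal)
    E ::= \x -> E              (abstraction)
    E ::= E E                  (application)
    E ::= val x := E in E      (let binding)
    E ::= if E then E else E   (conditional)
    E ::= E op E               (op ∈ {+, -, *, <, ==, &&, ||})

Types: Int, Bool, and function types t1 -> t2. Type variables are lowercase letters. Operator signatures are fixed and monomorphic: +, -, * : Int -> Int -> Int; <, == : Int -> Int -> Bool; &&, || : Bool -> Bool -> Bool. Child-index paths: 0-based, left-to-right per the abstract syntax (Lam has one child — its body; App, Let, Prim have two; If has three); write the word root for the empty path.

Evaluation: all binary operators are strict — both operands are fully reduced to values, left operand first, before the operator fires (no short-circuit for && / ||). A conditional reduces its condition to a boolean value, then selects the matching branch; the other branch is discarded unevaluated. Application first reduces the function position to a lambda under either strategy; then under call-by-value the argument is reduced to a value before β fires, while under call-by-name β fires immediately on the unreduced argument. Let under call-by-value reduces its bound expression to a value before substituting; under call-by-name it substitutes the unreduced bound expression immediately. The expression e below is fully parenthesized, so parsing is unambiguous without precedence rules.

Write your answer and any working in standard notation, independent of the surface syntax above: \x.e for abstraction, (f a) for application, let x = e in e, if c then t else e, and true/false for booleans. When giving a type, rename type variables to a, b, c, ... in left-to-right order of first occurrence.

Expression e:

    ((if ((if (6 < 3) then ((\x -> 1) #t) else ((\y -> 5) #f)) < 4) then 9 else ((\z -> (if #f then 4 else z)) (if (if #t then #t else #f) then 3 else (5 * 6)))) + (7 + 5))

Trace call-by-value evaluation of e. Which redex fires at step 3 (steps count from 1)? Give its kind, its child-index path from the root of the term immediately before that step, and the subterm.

Trace:
step 0: ((if ((if (6 < 3) then ((\x.1) true) else ((\y.5) false)) < 4) then 9 else ((\z.(if false then 4 else z)) (if (if true then true else false) then 3 else (5 * 6)))) + (7 + 5))
step 1: [delta@0.0.0.0] ((if ((if false then ((\x.1) true) else ((\y.5) false)) < 4) then 9 else ((\z.(if false then 4 else z)) (if (if true then true else false) then 3 else (5 * 6)))) + (7 + 5))
step 2: [if@0.0.0] ((if (((\y.5) false) < 4) then 9 else ((\z.(if false then 4 else z)) (if (if true then true else false) then 3 else (5 * 6)))) + (7 + 5))
step 3: [beta@0.0.0] ((if (5 < 4) then 9 else ((\z.(if false then 4 else z)) (if (if true then true else false) then 3 else (5 * 6)))) + (7 + 5))

Answer: beta at 0.0.0 : ((\y.5) false)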